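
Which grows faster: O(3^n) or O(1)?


constant grows slower than exponential (base 3)
O(1) is asymptotically smaller; O(3^n) grows faster


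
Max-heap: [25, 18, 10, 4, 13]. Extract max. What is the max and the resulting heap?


Max = 25
Replace root with last, heapify down
Resulting heap: [18, 13, 10, 4]


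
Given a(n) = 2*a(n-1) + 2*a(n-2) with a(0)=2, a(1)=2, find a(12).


Build bottom-up:
...a(10)=23168, a(11)=63296, a(12)=2*63296+2*23168=172928


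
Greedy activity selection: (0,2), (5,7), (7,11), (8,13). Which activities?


Greedy: pick earliest-ending, then skip overlaps.
Selected (3 activities): [(0, 2), (5, 7), (7, 11)]


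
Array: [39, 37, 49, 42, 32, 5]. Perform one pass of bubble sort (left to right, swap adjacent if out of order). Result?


After one pass: [37, 39, 42, 32, 5, 49]


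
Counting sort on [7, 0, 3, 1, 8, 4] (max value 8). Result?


Count array: [1, 1, 0, 1, 1, 0, 0, 1, 1]
Reconstruct: [0, 1, 3, 4, 7, 8]


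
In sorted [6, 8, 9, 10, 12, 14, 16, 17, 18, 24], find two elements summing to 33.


Two pointers: lo=0, hi=9
Found pair: (9, 24) summing to 33


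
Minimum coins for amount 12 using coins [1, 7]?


dp[0]=0; dp[i]=1+min(dp[i-c] for c in coins)
...dp[7]=1, dp[8]=2, dp[9]=3, dp[10]=4, dp[11]=5, dp[12]=6
Minimum coins for 12 = 6


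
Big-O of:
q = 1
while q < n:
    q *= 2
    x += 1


Per nesting level: O(log n) = O(log n)
Complexity: O(log n)


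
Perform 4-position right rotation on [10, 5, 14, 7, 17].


Right rotate by 4: [5, 14, 7, 17, 10]


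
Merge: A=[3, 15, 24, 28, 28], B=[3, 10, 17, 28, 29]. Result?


Compare heads, take smaller each step.
Merged: [3, 3, 10, 15, 17, 24, 28, 28, 28, 29]


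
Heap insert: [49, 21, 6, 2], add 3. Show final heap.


Append 3: [49, 21, 6, 2, 3]
Bubble up: no swaps needed
Result: [49, 21, 6, 2, 3]


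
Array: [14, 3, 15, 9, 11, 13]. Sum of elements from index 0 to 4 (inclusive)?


Prefix sums: [0, 14, 17, 32, 41, 52, 65]
Sum[0..4] = prefix[5] - prefix[0] = 52 - 0 = 52


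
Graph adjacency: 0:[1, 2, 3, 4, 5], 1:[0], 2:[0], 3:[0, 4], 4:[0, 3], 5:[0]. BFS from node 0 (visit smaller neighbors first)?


BFS queue: start with [0]
Visit order: [0, 1, 2, 3, 4, 5]


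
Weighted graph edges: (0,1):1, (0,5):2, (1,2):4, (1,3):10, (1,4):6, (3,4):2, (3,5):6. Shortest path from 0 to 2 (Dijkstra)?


Dijkstra from 0:
Distances: {0: 0, 1: 1, 2: 5, 3: 8, 4: 7, 5: 2}
Shortest distance to 2 = 5, path = [0, 1, 2]


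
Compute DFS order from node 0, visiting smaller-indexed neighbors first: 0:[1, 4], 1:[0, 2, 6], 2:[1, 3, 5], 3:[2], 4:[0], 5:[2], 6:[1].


DFS stack-based: start with [0]
Visit order: [0, 1, 2, 3, 5, 6, 4]


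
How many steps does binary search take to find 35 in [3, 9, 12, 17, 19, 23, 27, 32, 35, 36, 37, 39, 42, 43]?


Search for 35:
[0,13] mid=6 arr[6]=27
[7,13] mid=10 arr[10]=37
[7,9] mid=8 arr[8]=35
Total: 3 comparisons


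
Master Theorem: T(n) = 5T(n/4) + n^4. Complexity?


a=5, b=4, c=4. log_4(5)=1.161 < c=4. Case 3: O(n^c) = O(n^4)
Complexity: O(n^4)


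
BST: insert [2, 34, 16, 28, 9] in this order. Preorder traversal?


Root = 2; build tree by BST insertion.
Preorder traversal: [2, 34, 16, 9, 28]


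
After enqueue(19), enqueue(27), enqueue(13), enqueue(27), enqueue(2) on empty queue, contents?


enqueue(19) -> [19]
enqueue(27) -> [19, 27]
enqueue(13) -> [19, 27, 13]
enqueue(27) -> [19, 27, 13, 27]
enqueue(2) -> [19, 27, 13, 27, 2]
Final queue (front to back): [19, 27, 13, 27, 2]


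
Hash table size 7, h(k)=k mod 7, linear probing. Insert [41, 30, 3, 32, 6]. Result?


Insertions: 41->slot 6; 30->slot 2; 3->slot 3; 32->slot 4; 6->slot 0
Table: [6, None, 30, 3, 32, None, 41]


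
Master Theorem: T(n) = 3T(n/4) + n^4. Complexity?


a=3, b=4, c=4. log_4(3)=0.792 < c=4. Case 3: O(n^c) = O(n^4)
Complexity: O(n^4)


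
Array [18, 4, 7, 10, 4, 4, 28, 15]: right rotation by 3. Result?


Right rotate by 3: [4, 28, 15, 18, 4, 7, 10, 4]


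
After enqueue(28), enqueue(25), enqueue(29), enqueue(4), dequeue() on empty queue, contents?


enqueue(28) -> [28]
enqueue(25) -> [28, 25]
enqueue(29) -> [28, 25, 29]
enqueue(4) -> [28, 25, 29, 4]
dequeue() returns 28 -> [25, 29, 4]
Final queue (front to back): [25, 29, 4]


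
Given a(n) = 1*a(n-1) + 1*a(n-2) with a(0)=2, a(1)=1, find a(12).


Build bottom-up:
...a(10)=123, a(11)=199, a(12)=1*199+1*123=322


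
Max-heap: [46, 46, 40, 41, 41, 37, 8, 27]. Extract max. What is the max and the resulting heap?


Max = 46
Replace root with last, heapify down
Resulting heap: [46, 41, 40, 27, 41, 37, 8]


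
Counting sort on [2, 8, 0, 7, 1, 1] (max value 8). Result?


Count array: [1, 2, 1, 0, 0, 0, 0, 1, 1]
Reconstruct: [0, 1, 1, 2, 7, 8]


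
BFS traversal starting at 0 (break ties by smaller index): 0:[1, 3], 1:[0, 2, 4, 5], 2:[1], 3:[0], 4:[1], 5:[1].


BFS queue: start with [0]
Visit order: [0, 1, 3, 2, 4, 5]


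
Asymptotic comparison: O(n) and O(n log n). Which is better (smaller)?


linear grows slower than linearithmic
O(n) is asymptotically smaller; O(n log n) grows faster


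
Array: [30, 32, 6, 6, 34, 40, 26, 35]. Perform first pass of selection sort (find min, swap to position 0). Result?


After one pass: [6, 32, 30, 6, 34, 40, 26, 35]


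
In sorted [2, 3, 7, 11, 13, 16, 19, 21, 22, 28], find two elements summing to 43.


Two pointers: lo=0, hi=9
Found pair: (21, 22) summing to 43


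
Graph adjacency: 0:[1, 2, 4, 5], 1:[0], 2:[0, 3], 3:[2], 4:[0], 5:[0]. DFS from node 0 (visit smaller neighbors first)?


DFS stack-based: start with [0]
Visit order: [0, 1, 2, 3, 4, 5]


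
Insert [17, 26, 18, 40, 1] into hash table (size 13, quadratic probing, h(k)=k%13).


Insertions: 17->slot 4; 26->slot 0; 18->slot 5; 40->slot 1; 1->slot 2
Table: [26, 40, 1, None, 17, 18, None, None, None, None, None, None, None]


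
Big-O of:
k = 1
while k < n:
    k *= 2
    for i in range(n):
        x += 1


Per nesting level: O(log n) * O(n) = O(n log n)
Complexity: O(n log n)


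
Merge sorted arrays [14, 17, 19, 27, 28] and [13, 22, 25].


Compare heads, take smaller each step.
Merged: [13, 14, 17, 19, 22, 25, 27, 28]


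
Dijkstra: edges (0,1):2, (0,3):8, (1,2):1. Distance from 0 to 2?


Dijkstra from 0:
Distances: {0: 0, 1: 2, 2: 3, 3: 8}
Shortest distance to 2 = 3, path = [0, 1, 2]


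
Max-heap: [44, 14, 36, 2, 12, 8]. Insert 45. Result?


Append 45: [44, 14, 36, 2, 12, 8, 45]
Bubble up: swap idx 6(45) with idx 2(36); swap idx 2(45) with idx 0(44)
Result: [45, 14, 44, 2, 12, 8, 36]


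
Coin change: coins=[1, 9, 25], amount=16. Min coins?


dp[0]=0; dp[i]=1+min(dp[i-c] for c in coins)
...dp[11]=3, dp[12]=4, dp[13]=5, dp[14]=6, dp[15]=7, dp[16]=8
Minimum coins for 16 = 8


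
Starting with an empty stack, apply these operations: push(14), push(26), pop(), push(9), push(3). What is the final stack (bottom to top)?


push(14) -> [14]
push(26) -> [14, 26]
pop() returns 26 -> [14]
push(9) -> [14, 9]
push(3) -> [14, 9, 3]
Final stack (bottom to top): [14, 9, 3]


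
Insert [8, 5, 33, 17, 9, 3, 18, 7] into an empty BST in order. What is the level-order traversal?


Root = 8; build tree by BST insertion.
Level-Order traversal: [8, 5, 33, 3, 7, 17, 9, 18]


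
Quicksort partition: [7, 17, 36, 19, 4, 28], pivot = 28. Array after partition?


Elements <= 28 go left of pivot.
Result: [7, 17, 19, 4, 28, 36], pivot at index 4


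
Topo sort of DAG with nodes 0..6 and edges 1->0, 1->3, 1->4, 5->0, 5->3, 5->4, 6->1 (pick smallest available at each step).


Kahn's algorithm, process smallest node first
Order: [2, 5, 6, 1, 0, 3, 4]


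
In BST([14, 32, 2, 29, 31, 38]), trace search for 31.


BST root = 14
Search for 31: compare at each node
Path: [14, 32, 29, 31]


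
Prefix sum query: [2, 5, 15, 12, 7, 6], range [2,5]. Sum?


Prefix sums: [0, 2, 7, 22, 34, 41, 47]
Sum[2..5] = prefix[6] - prefix[2] = 47 - 7 = 40


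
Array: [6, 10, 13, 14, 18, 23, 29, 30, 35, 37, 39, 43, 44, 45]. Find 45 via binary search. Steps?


Search for 45:
[0,13] mid=6 arr[6]=29
[7,13] mid=10 arr[10]=39
[11,13] mid=12 arr[12]=44
[13,13] mid=13 arr[13]=45
Total: 4 comparisons


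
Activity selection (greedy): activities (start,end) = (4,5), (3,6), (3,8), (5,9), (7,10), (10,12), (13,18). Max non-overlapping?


Greedy: pick earliest-ending, then skip overlaps.
Selected (4 activities): [(4, 5), (5, 9), (10, 12), (13, 18)]


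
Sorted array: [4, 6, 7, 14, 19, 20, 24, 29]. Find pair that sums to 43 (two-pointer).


Two pointers: lo=0, hi=7
Found pair: (14, 29) summing to 43


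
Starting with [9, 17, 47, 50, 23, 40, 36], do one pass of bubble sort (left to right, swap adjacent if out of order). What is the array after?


After one pass: [9, 17, 47, 23, 40, 36, 50]


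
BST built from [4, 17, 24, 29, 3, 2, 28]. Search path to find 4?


BST root = 4
Search for 4: compare at each node
Path: [4]


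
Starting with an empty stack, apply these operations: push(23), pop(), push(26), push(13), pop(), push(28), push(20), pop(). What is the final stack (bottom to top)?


push(23) -> [23]
pop() returns 23 -> []
push(26) -> [26]
push(13) -> [26, 13]
pop() returns 13 -> [26]
push(28) -> [26, 28]
push(20) -> [26, 28, 20]
pop() returns 20 -> [26, 28]
Final stack (bottom to top): [26, 28]


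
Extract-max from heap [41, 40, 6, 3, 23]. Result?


Max = 41
Replace root with last, heapify down
Resulting heap: [40, 23, 6, 3]


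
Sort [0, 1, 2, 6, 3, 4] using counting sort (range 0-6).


Count array: [1, 1, 1, 1, 1, 0, 1]
Reconstruct: [0, 1, 2, 3, 4, 6]


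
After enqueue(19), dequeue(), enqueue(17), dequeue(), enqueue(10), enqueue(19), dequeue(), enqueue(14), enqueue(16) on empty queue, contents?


enqueue(19) -> [19]
dequeue() returns 19 -> []
enqueue(17) -> [17]
dequeue() returns 17 -> []
enqueue(10) -> [10]
enqueue(19) -> [10, 19]
dequeue() returns 10 -> [19]
enqueue(14) -> [19, 14]
enqueue(16) -> [19, 14, 16]
Final queue (front to back): [19, 14, 16]


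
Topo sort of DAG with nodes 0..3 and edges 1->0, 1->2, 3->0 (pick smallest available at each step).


Kahn's algorithm, process smallest node first
Order: [1, 2, 3, 0]


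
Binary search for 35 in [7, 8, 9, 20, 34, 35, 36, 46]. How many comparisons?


Search for 35:
[0,7] mid=3 arr[3]=20
[4,7] mid=5 arr[5]=35
Total: 2 comparisons


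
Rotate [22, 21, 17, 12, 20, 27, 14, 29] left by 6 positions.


Left rotate by 6: [14, 29, 22, 21, 17, 12, 20, 27]


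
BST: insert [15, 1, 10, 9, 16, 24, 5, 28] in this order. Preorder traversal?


Root = 15; build tree by BST insertion.
Preorder traversal: [15, 1, 10, 9, 5, 16, 24, 28]


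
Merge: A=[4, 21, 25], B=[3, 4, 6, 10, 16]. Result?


Compare heads, take smaller each step.
Merged: [3, 4, 4, 6, 10, 16, 21, 25]


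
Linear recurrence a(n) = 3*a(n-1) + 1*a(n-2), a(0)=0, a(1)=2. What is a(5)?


Build bottom-up:
...a(3)=20, a(4)=66, a(5)=3*66+1*20=218


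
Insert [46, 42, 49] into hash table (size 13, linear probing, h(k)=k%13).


Insertions: 46->slot 7; 42->slot 3; 49->slot 10
Table: [None, None, None, 42, None, None, None, 46, None, None, 49, None, None]


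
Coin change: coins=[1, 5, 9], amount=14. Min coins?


dp[0]=0; dp[i]=1+min(dp[i-c] for c in coins)
...dp[9]=1, dp[10]=2, dp[11]=3, dp[12]=4, dp[13]=5, dp[14]=2
Minimum coins for 14 = 2


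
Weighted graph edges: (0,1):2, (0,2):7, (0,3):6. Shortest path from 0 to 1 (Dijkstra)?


Dijkstra from 0:
Distances: {0: 0, 1: 2, 2: 7, 3: 6}
Shortest distance to 1 = 2, path = [0, 1]


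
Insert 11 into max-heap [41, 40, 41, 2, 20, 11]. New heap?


Append 11: [41, 40, 41, 2, 20, 11, 11]
Bubble up: no swaps needed
Result: [41, 40, 41, 2, 20, 11, 11]


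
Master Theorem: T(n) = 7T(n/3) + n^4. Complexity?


a=7, b=3, c=4. log_3(7)=1.771 < c=4. Case 3: O(n^c) = O(n^4)
Complexity: O(n^4)


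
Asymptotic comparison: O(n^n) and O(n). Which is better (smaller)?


linear grows slower than n^n
O(n) is asymptotically smaller; O(n^n) grows faster


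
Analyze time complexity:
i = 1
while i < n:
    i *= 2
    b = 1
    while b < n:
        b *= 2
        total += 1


Per nesting level: O(log n) * O(log n) = O((log n)^2)
Complexity: O((log n)^2)


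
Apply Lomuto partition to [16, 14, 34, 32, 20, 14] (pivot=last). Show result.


Elements <= 14 go left of pivot.
Result: [14, 14, 34, 32, 20, 16], pivot at index 1


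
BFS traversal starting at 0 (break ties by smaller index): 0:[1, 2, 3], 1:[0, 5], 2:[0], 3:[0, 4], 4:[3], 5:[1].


BFS queue: start with [0]
Visit order: [0, 1, 2, 3, 5, 4]


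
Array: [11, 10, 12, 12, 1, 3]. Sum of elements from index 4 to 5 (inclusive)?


Prefix sums: [0, 11, 21, 33, 45, 46, 49]
Sum[4..5] = prefix[6] - prefix[4] = 49 - 45 = 4


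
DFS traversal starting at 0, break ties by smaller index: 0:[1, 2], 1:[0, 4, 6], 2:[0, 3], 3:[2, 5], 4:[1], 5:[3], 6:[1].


DFS stack-based: start with [0]
Visit order: [0, 1, 4, 6, 2, 3, 5]


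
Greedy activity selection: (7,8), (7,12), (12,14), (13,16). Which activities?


Greedy: pick earliest-ending, then skip overlaps.
Selected (2 activities): [(7, 8), (12, 14)]


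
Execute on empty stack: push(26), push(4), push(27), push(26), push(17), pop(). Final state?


push(26) -> [26]
push(4) -> [26, 4]
push(27) -> [26, 4, 27]
push(26) -> [26, 4, 27, 26]
push(17) -> [26, 4, 27, 26, 17]
pop() returns 17 -> [26, 4, 27, 26]
Final stack (bottom to top): [26, 4, 27, 26]


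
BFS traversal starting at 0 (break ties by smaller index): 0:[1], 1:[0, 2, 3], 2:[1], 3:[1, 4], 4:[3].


BFS queue: start with [0]
Visit order: [0, 1, 2, 3, 4]


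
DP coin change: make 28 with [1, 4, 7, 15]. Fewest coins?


dp[0]=0; dp[i]=1+min(dp[i-c] for c in coins)
...dp[23]=3, dp[24]=4, dp[25]=4, dp[26]=3, dp[27]=4, dp[28]=4
Minimum coins for 28 = 4


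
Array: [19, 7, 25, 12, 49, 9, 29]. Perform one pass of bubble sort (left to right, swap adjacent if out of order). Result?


After one pass: [7, 19, 12, 25, 9, 29, 49]


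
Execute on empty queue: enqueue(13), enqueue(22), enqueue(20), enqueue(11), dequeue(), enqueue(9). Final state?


enqueue(13) -> [13]
enqueue(22) -> [13, 22]
enqueue(20) -> [13, 22, 20]
enqueue(11) -> [13, 22, 20, 11]
dequeue() returns 13 -> [22, 20, 11]
enqueue(9) -> [22, 20, 11, 9]
Final queue (front to back): [22, 20, 11, 9]


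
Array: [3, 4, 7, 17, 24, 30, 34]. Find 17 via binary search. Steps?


Search for 17:
[0,6] mid=3 arr[3]=17
Total: 1 comparisons


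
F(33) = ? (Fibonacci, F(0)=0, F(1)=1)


F(n)=F(n-1)+F(n-2)
...F(31)=1346269, F(32)=2178309, F(33)=3524578


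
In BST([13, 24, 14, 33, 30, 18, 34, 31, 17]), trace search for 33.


BST root = 13
Search for 33: compare at each node
Path: [13, 24, 33]


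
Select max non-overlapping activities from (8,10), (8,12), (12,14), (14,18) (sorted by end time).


Greedy: pick earliest-ending, then skip overlaps.
Selected (3 activities): [(8, 10), (12, 14), (14, 18)]


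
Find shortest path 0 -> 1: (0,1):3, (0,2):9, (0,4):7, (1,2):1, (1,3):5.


Dijkstra from 0:
Distances: {0: 0, 1: 3, 2: 4, 3: 8, 4: 7}
Shortest distance to 1 = 3, path = [0, 1]


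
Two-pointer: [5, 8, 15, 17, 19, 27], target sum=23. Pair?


Two pointers: lo=0, hi=5
Found pair: (8, 15) summing to 23


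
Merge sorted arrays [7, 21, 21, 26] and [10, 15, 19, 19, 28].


Compare heads, take smaller each step.
Merged: [7, 10, 15, 19, 19, 21, 21, 26, 28]


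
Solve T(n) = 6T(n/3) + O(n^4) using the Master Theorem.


a=6, b=3, c=4. log_3(6)=1.631 < c=4. Case 3: O(n^c) = O(n^4)
Complexity: O(n^4)


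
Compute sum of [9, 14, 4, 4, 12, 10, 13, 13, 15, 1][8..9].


Prefix sums: [0, 9, 23, 27, 31, 43, 53, 66, 79, 94, 95]
Sum[8..9] = prefix[10] - prefix[8] = 95 - 79 = 16


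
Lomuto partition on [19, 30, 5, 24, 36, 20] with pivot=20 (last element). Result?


Elements <= 20 go left of pivot.
Result: [19, 5, 20, 24, 36, 30], pivot at index 2


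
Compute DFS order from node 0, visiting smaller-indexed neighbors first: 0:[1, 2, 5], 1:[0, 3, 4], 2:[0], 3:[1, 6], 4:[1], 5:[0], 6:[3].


DFS stack-based: start with [0]
Visit order: [0, 1, 3, 6, 4, 2, 5]


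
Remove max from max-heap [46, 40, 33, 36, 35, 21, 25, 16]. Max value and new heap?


Max = 46
Replace root with last, heapify down
Resulting heap: [40, 36, 33, 16, 35, 21, 25]


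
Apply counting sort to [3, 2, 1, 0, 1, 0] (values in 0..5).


Count array: [2, 2, 1, 1, 0, 0]
Reconstruct: [0, 0, 1, 1, 2, 3]


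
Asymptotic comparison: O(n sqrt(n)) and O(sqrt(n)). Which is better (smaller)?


sublinear grows slower than n^1.5
O(sqrt(n)) is asymptotically smaller; O(n sqrt(n)) grows faster


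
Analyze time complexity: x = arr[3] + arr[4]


Analysis: constant-time operation, no loop
Complexity: O(1)


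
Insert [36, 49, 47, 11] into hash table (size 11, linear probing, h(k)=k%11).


Insertions: 36->slot 3; 49->slot 5; 47->slot 4; 11->slot 0
Table: [11, None, None, 36, 47, 49, None, None, None, None, None]


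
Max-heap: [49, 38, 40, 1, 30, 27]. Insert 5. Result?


Append 5: [49, 38, 40, 1, 30, 27, 5]
Bubble up: no swaps needed
Result: [49, 38, 40, 1, 30, 27, 5]


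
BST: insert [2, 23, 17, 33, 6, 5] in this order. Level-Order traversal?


Root = 2; build tree by BST insertion.
Level-Order traversal: [2, 23, 17, 33, 6, 5]


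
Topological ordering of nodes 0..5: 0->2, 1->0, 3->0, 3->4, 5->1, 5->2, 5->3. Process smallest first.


Kahn's algorithm, process smallest node first
Order: [5, 1, 3, 0, 2, 4]


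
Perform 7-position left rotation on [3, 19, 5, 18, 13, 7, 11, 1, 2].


Left rotate by 7: [1, 2, 3, 19, 5, 18, 13, 7, 11]


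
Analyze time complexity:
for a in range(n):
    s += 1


Per nesting level: O(n) = O(n)
Complexity: O(n)


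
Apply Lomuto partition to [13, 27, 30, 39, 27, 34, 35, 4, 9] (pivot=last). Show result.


Elements <= 9 go left of pivot.
Result: [4, 9, 30, 39, 27, 34, 35, 13, 27], pivot at index 1


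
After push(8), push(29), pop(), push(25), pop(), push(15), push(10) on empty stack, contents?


push(8) -> [8]
push(29) -> [8, 29]
pop() returns 29 -> [8]
push(25) -> [8, 25]
pop() returns 25 -> [8]
push(15) -> [8, 15]
push(10) -> [8, 15, 10]
Final stack (bottom to top): [8, 15, 10]


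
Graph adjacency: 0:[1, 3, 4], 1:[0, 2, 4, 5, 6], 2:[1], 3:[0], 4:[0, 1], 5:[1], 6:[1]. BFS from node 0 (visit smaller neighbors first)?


BFS queue: start with [0]
Visit order: [0, 1, 3, 4, 2, 5, 6]


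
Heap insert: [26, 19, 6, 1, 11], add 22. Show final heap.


Append 22: [26, 19, 6, 1, 11, 22]
Bubble up: swap idx 5(22) with idx 2(6)
Result: [26, 19, 22, 1, 11, 6]


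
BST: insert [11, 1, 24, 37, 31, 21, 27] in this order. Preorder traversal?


Root = 11; build tree by BST insertion.
Preorder traversal: [11, 1, 24, 21, 37, 31, 27]


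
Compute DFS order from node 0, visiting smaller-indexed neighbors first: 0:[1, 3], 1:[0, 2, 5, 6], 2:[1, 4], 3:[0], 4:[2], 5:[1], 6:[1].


DFS stack-based: start with [0]
Visit order: [0, 1, 2, 4, 5, 6, 3]


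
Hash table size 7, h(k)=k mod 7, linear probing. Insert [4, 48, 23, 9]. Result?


Insertions: 4->slot 4; 48->slot 6; 23->slot 2; 9->slot 3
Table: [None, None, 23, 9, 4, None, 48]


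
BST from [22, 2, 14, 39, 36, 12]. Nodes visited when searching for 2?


BST root = 22
Search for 2: compare at each node
Path: [22, 2]


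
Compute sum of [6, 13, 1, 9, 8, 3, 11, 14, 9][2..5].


Prefix sums: [0, 6, 19, 20, 29, 37, 40, 51, 65, 74]
Sum[2..5] = prefix[6] - prefix[2] = 40 - 19 = 21


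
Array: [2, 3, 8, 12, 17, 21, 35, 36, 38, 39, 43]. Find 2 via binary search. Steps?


Search for 2:
[0,10] mid=5 arr[5]=21
[0,4] mid=2 arr[2]=8
[0,1] mid=0 arr[0]=2
Total: 3 comparisons


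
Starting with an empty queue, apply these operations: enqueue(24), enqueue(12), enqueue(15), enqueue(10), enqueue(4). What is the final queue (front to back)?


enqueue(24) -> [24]
enqueue(12) -> [24, 12]
enqueue(15) -> [24, 12, 15]
enqueue(10) -> [24, 12, 15, 10]
enqueue(4) -> [24, 12, 15, 10, 4]
Final queue (front to back): [24, 12, 15, 10, 4]


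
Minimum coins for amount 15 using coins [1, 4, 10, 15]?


dp[0]=0; dp[i]=1+min(dp[i-c] for c in coins)
...dp[10]=1, dp[11]=2, dp[12]=3, dp[13]=4, dp[14]=2, dp[15]=1
Minimum coins for 15 = 1


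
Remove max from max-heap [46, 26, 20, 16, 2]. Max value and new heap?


Max = 46
Replace root with last, heapify down
Resulting heap: [26, 16, 20, 2]


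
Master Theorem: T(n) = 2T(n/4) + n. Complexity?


a=2, b=4, c=1. log_4(2)=0.5 < c=1. Case 3: O(n^c) = O(n)
Complexity: O(n)


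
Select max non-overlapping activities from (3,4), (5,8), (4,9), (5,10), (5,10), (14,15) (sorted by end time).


Greedy: pick earliest-ending, then skip overlaps.
Selected (3 activities): [(3, 4), (5, 8), (14, 15)]


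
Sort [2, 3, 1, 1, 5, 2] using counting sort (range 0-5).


Count array: [0, 2, 2, 1, 0, 1]
Reconstruct: [1, 1, 2, 2, 3, 5]


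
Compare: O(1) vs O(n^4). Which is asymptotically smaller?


constant grows slower than quartic
O(1) is asymptotically smaller; O(n^4) grows faster


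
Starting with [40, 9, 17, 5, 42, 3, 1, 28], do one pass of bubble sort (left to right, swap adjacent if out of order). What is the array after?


After one pass: [9, 17, 5, 40, 3, 1, 28, 42]


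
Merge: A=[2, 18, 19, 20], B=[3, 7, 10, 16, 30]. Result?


Compare heads, take smaller each step.
Merged: [2, 3, 7, 10, 16, 18, 19, 20, 30]


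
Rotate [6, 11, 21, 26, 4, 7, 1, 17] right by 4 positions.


Right rotate by 4: [4, 7, 1, 17, 6, 11, 21, 26]


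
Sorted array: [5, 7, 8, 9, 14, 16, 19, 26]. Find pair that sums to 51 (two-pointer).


Two pointers: lo=0, hi=7
No pair sums to 51


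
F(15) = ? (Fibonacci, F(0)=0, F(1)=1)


F(n)=F(n-1)+F(n-2)
...F(13)=233, F(14)=377, F(15)=610


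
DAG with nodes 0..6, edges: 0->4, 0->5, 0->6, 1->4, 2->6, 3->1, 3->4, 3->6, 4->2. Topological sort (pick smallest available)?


Kahn's algorithm, process smallest node first
Order: [0, 3, 1, 4, 2, 5, 6]


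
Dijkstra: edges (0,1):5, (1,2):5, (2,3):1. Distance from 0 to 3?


Dijkstra from 0:
Distances: {0: 0, 1: 5, 2: 10, 3: 11}
Shortest distance to 3 = 11, path = [0, 1, 2, 3]


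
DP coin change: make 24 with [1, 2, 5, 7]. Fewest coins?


dp[0]=0; dp[i]=1+min(dp[i-c] for c in coins)
...dp[19]=3, dp[20]=4, dp[21]=3, dp[22]=4, dp[23]=4, dp[24]=4
Minimum coins for 24 = 4


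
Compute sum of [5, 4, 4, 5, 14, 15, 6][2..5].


Prefix sums: [0, 5, 9, 13, 18, 32, 47, 53]
Sum[2..5] = prefix[6] - prefix[2] = 47 - 9 = 38


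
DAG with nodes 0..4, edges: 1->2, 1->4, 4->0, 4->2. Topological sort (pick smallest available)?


Kahn's algorithm, process smallest node first
Order: [1, 3, 4, 0, 2]


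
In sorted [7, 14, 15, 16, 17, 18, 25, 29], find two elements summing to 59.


Two pointers: lo=0, hi=7
No pair sums to 59


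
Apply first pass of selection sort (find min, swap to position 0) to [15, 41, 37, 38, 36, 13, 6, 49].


After one pass: [6, 41, 37, 38, 36, 13, 15, 49]


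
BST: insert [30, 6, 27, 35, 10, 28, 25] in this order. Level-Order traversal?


Root = 30; build tree by BST insertion.
Level-Order traversal: [30, 6, 35, 27, 10, 28, 25]


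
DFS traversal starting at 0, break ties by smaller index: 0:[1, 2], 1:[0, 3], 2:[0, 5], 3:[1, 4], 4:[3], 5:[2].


DFS stack-based: start with [0]
Visit order: [0, 1, 3, 4, 2, 5]


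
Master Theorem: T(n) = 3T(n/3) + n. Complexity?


a=3, b=3, c=1. log_3(3)=1 = c=1. Case 2: O(n^c log n) = O(n log n)
Complexity: O(n log n)


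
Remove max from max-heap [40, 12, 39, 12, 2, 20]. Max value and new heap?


Max = 40
Replace root with last, heapify down
Resulting heap: [39, 12, 20, 12, 2]


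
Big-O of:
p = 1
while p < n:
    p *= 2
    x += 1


Per nesting level: O(log n) = O(log n)
Complexity: O(log n)


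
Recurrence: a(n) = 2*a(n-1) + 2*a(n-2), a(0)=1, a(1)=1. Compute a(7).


Build bottom-up:
...a(5)=76, a(6)=208, a(7)=2*208+2*76=568


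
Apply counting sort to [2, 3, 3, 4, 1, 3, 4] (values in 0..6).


Count array: [0, 1, 1, 3, 2, 0, 0]
Reconstruct: [1, 2, 3, 3, 3, 4, 4]


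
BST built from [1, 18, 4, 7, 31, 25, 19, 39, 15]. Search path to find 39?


BST root = 1
Search for 39: compare at each node
Path: [1, 18, 31, 39]


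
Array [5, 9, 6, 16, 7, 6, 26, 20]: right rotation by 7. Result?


Right rotate by 7: [9, 6, 16, 7, 6, 26, 20, 5]


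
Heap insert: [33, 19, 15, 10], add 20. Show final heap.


Append 20: [33, 19, 15, 10, 20]
Bubble up: swap idx 4(20) with idx 1(19)
Result: [33, 20, 15, 10, 19]


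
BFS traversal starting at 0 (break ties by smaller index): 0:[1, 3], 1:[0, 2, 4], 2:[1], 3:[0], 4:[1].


BFS queue: start with [0]
Visit order: [0, 1, 3, 2, 4]


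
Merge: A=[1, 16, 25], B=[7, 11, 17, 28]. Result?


Compare heads, take smaller each step.
Merged: [1, 7, 11, 16, 17, 25, 28]


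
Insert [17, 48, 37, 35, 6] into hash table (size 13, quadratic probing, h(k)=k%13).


Insertions: 17->slot 4; 48->slot 9; 37->slot 11; 35->slot 10; 6->slot 6
Table: [None, None, None, None, 17, None, 6, None, None, 48, 35, 37, None]


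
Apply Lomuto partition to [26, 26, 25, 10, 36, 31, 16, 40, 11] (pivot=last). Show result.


Elements <= 11 go left of pivot.
Result: [10, 11, 25, 26, 36, 31, 16, 40, 26], pivot at index 1


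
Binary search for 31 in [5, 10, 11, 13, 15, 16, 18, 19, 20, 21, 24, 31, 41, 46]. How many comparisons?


Search for 31:
[0,13] mid=6 arr[6]=18
[7,13] mid=10 arr[10]=24
[11,13] mid=12 arr[12]=41
[11,11] mid=11 arr[11]=31
Total: 4 comparisons


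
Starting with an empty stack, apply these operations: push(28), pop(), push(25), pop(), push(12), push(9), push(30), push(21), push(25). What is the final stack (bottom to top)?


push(28) -> [28]
pop() returns 28 -> []
push(25) -> [25]
pop() returns 25 -> []
push(12) -> [12]
push(9) -> [12, 9]
push(30) -> [12, 9, 30]
push(21) -> [12, 9, 30, 21]
push(25) -> [12, 9, 30, 21, 25]
Final stack (bottom to top): [12, 9, 30, 21, 25]


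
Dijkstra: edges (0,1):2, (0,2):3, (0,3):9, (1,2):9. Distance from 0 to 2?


Dijkstra from 0:
Distances: {0: 0, 1: 2, 2: 3, 3: 9}
Shortest distance to 2 = 3, path = [0, 2]


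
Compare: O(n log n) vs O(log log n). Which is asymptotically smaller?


double-logarithmic grows slower than linearithmic
O(log log n) is asymptotically smaller; O(n log n) grows faster


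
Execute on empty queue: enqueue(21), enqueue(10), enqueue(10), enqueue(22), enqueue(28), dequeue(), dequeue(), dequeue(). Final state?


enqueue(21) -> [21]
enqueue(10) -> [21, 10]
enqueue(10) -> [21, 10, 10]
enqueue(22) -> [21, 10, 10, 22]
enqueue(28) -> [21, 10, 10, 22, 28]
dequeue() returns 21 -> [10, 10, 22, 28]
dequeue() returns 10 -> [10, 22, 28]
dequeue() returns 10 -> [22, 28]
Final queue (front to back): [22, 28]


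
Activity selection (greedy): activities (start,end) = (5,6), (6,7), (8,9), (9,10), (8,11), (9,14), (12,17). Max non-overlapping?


Greedy: pick earliest-ending, then skip overlaps.
Selected (5 activities): [(5, 6), (6, 7), (8, 9), (9, 10), (12, 17)]


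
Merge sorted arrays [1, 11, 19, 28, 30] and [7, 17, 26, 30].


Compare heads, take smaller each step.
Merged: [1, 7, 11, 17, 19, 26, 28, 30, 30]


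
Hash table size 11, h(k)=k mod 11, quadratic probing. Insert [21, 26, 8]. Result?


Insertions: 21->slot 10; 26->slot 4; 8->slot 8
Table: [None, None, None, None, 26, None, None, None, 8, None, 21]


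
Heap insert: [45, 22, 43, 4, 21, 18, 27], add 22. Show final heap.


Append 22: [45, 22, 43, 4, 21, 18, 27, 22]
Bubble up: swap idx 7(22) with idx 3(4)
Result: [45, 22, 43, 22, 21, 18, 27, 4]


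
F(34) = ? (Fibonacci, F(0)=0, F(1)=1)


F(n)=F(n-1)+F(n-2)
...F(32)=2178309, F(33)=3524578, F(34)=5702887


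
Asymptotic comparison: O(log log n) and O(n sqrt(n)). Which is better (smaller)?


double-logarithmic grows slower than n^1.5
O(log log n) is asymptotically smaller; O(n sqrt(n)) grows faster


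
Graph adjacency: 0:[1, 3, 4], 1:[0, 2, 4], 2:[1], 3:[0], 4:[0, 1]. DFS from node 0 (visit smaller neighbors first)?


DFS stack-based: start with [0]
Visit order: [0, 1, 2, 4, 3]


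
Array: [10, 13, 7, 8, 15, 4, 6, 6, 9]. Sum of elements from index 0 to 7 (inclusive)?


Prefix sums: [0, 10, 23, 30, 38, 53, 57, 63, 69, 78]
Sum[0..7] = prefix[8] - prefix[0] = 69 - 0 = 69


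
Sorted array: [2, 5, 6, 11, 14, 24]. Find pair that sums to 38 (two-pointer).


Two pointers: lo=0, hi=5
Found pair: (14, 24) summing to 38


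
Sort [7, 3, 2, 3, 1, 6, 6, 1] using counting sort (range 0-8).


Count array: [0, 2, 1, 2, 0, 0, 2, 1, 0]
Reconstruct: [1, 1, 2, 3, 3, 6, 6, 7]


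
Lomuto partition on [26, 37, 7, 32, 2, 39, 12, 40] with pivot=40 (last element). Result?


Elements <= 40 go left of pivot.
Result: [26, 37, 7, 32, 2, 39, 12, 40], pivot at index 7


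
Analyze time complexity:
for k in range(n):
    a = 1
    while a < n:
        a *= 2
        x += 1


Per nesting level: O(n) * O(log n) = O(n log n)
Complexity: O(n log n)


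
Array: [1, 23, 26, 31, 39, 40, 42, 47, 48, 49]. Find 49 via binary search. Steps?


Search for 49:
[0,9] mid=4 arr[4]=39
[5,9] mid=7 arr[7]=47
[8,9] mid=8 arr[8]=48
[9,9] mid=9 arr[9]=49
Total: 4 comparisons


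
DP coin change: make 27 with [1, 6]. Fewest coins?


dp[0]=0; dp[i]=1+min(dp[i-c] for c in coins)
...dp[22]=7, dp[23]=8, dp[24]=4, dp[25]=5, dp[26]=6, dp[27]=7
Minimum coins for 27 = 7


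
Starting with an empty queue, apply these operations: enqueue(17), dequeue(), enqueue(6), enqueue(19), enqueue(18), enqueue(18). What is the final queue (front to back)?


enqueue(17) -> [17]
dequeue() returns 17 -> []
enqueue(6) -> [6]
enqueue(19) -> [6, 19]
enqueue(18) -> [6, 19, 18]
enqueue(18) -> [6, 19, 18, 18]
Final queue (front to back): [6, 19, 18, 18]


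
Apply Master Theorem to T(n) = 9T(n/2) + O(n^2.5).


a=9, b=2, c=2.5. log_2(9)=3.170 > c=2.5. Case 1: O(n^log_b(a)) = O(n^3.170)
Complexity: O(n^3.170)


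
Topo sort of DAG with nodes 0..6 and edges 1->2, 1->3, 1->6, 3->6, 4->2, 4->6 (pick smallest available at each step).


Kahn's algorithm, process smallest node first
Order: [0, 1, 3, 4, 2, 5, 6]


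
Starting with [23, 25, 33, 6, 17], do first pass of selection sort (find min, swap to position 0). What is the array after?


After one pass: [6, 25, 33, 23, 17]


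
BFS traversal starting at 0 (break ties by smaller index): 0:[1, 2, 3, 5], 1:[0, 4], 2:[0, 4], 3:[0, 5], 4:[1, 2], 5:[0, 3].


BFS queue: start with [0]
Visit order: [0, 1, 2, 3, 5, 4]


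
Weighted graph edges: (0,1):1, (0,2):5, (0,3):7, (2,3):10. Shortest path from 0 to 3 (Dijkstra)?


Dijkstra from 0:
Distances: {0: 0, 1: 1, 2: 5, 3: 7}
Shortest distance to 3 = 7, path = [0, 3]


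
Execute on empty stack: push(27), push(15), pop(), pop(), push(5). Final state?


push(27) -> [27]
push(15) -> [27, 15]
pop() returns 15 -> [27]
pop() returns 27 -> []
push(5) -> [5]
Final stack (bottom to top): [5]


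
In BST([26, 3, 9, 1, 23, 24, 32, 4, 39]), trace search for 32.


BST root = 26
Search for 32: compare at each node
Path: [26, 32]


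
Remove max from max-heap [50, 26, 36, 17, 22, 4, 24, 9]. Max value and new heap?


Max = 50
Replace root with last, heapify down
Resulting heap: [36, 26, 24, 17, 22, 4, 9]


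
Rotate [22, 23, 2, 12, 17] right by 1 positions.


Right rotate by 1: [17, 22, 23, 2, 12]


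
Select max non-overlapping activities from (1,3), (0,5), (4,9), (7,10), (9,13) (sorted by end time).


Greedy: pick earliest-ending, then skip overlaps.
Selected (3 activities): [(1, 3), (4, 9), (9, 13)]


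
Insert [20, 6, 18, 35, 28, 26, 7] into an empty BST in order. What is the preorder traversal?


Root = 20; build tree by BST insertion.
Preorder traversal: [20, 6, 18, 7, 35, 28, 26]


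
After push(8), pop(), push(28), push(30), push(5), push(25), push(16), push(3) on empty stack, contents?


push(8) -> [8]
pop() returns 8 -> []
push(28) -> [28]
push(30) -> [28, 30]
push(5) -> [28, 30, 5]
push(25) -> [28, 30, 5, 25]
push(16) -> [28, 30, 5, 25, 16]
push(3) -> [28, 30, 5, 25, 16, 3]
Final stack (bottom to top): [28, 30, 5, 25, 16, 3]


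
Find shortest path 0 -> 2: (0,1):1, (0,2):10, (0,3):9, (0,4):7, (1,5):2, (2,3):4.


Dijkstra from 0:
Distances: {0: 0, 1: 1, 2: 10, 3: 9, 4: 7, 5: 3}
Shortest distance to 2 = 10, path = [0, 2]


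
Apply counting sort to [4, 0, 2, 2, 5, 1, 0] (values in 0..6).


Count array: [2, 1, 2, 0, 1, 1, 0]
Reconstruct: [0, 0, 1, 2, 2, 4, 5]


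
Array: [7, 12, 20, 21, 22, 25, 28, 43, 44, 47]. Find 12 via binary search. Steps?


Search for 12:
[0,9] mid=4 arr[4]=22
[0,3] mid=1 arr[1]=12
Total: 2 comparisons


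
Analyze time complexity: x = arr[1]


Analysis: constant-time operation, no loop
Complexity: O(1)


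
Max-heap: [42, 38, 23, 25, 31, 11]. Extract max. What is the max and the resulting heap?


Max = 42
Replace root with last, heapify down
Resulting heap: [38, 31, 23, 25, 11]


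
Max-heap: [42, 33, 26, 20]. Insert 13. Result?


Append 13: [42, 33, 26, 20, 13]
Bubble up: no swaps needed
Result: [42, 33, 26, 20, 13]


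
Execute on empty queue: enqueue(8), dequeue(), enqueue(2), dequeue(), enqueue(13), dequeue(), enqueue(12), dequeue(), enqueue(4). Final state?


enqueue(8) -> [8]
dequeue() returns 8 -> []
enqueue(2) -> [2]
dequeue() returns 2 -> []
enqueue(13) -> [13]
dequeue() returns 13 -> []
enqueue(12) -> [12]
dequeue() returns 12 -> []
enqueue(4) -> [4]
Final queue (front to back): [4]


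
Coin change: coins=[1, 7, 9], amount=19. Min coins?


dp[0]=0; dp[i]=1+min(dp[i-c] for c in coins)
...dp[14]=2, dp[15]=3, dp[16]=2, dp[17]=3, dp[18]=2, dp[19]=3
Minimum coins for 19 = 3


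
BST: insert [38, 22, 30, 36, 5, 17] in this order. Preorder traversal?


Root = 38; build tree by BST insertion.
Preorder traversal: [38, 22, 5, 17, 30, 36]


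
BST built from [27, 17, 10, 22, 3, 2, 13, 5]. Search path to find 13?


BST root = 27
Search for 13: compare at each node
Path: [27, 17, 10, 13]


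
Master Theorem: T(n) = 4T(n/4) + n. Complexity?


a=4, b=4, c=1. log_4(4)=1 = c=1. Case 2: O(n^c log n) = O(n log n)
Complexity: O(n log n)


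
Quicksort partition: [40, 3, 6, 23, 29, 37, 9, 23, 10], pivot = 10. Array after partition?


Elements <= 10 go left of pivot.
Result: [3, 6, 9, 10, 29, 37, 40, 23, 23], pivot at index 3


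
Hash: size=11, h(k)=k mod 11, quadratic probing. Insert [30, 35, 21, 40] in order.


Insertions: 30->slot 8; 35->slot 2; 21->slot 10; 40->slot 7
Table: [None, None, 35, None, None, None, None, 40, 30, None, 21]


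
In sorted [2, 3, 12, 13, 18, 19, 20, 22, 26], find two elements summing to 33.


Two pointers: lo=0, hi=8
Found pair: (13, 20) summing to 33


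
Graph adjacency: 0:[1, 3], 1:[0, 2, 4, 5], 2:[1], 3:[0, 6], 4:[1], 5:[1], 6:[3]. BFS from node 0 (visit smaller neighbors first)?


BFS queue: start with [0]
Visit order: [0, 1, 3, 2, 4, 5, 6]


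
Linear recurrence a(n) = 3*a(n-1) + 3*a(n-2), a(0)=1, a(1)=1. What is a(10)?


Build bottom-up:
...a(8)=16686, a(9)=63261, a(10)=3*63261+3*16686=239841


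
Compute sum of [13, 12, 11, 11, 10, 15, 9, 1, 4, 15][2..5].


Prefix sums: [0, 13, 25, 36, 47, 57, 72, 81, 82, 86, 101]
Sum[2..5] = prefix[6] - prefix[2] = 72 - 25 = 47


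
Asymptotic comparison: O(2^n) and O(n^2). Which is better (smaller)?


quadratic grows slower than exponential
O(n^2) is asymptotically smaller; O(2^n) grows faster


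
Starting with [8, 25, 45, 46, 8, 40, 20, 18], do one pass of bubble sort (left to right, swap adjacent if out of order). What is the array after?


After one pass: [8, 25, 45, 8, 40, 20, 18, 46]


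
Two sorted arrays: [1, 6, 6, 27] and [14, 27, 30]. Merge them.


Compare heads, take smaller each step.
Merged: [1, 6, 6, 14, 27, 27, 30]


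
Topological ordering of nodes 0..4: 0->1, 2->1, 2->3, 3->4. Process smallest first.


Kahn's algorithm, process smallest node first
Order: [0, 2, 1, 3, 4]


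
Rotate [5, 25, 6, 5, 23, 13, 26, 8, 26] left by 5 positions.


Left rotate by 5: [13, 26, 8, 26, 5, 25, 6, 5, 23]


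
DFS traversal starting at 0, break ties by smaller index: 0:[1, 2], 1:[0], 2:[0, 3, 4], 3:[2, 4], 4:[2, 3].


DFS stack-based: start with [0]
Visit order: [0, 1, 2, 3, 4]


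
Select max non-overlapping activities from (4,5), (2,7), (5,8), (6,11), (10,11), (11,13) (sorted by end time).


Greedy: pick earliest-ending, then skip overlaps.
Selected (4 activities): [(4, 5), (5, 8), (10, 11), (11, 13)]


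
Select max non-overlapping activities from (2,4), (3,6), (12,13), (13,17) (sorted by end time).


Greedy: pick earliest-ending, then skip overlaps.
Selected (3 activities): [(2, 4), (12, 13), (13, 17)]


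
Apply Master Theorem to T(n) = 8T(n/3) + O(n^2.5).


a=8, b=3, c=2.5. log_3(8)=1.893 < c=2.5. Case 3: O(n^c) = O(n^2.500)
Complexity: O(n^2.500)


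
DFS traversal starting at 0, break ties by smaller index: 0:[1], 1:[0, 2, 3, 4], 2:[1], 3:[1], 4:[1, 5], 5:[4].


DFS stack-based: start with [0]
Visit order: [0, 1, 2, 3, 4, 5]


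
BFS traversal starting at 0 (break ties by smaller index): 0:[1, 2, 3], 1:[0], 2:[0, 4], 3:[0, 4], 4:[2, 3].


BFS queue: start with [0]
Visit order: [0, 1, 2, 3, 4]


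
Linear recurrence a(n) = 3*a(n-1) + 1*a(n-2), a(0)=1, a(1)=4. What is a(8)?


Build bottom-up:
...a(6)=1549, a(7)=5116, a(8)=3*5116+1*1549=16897


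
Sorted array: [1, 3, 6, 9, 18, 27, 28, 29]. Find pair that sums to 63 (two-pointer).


Two pointers: lo=0, hi=7
No pair sums to 63


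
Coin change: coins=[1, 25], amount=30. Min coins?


dp[0]=0; dp[i]=1+min(dp[i-c] for c in coins)
...dp[25]=1, dp[26]=2, dp[27]=3, dp[28]=4, dp[29]=5, dp[30]=6
Minimum coins for 30 = 6


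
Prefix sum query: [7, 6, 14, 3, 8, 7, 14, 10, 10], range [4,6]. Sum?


Prefix sums: [0, 7, 13, 27, 30, 38, 45, 59, 69, 79]
Sum[4..6] = prefix[7] - prefix[4] = 59 - 30 = 29


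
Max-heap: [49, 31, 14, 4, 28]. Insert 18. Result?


Append 18: [49, 31, 14, 4, 28, 18]
Bubble up: swap idx 5(18) with idx 2(14)
Result: [49, 31, 18, 4, 28, 14]


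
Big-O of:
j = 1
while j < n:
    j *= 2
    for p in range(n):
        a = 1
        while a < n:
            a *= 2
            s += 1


Per nesting level: O(log n) * O(n) * O(log n) = O(n (log n)^2)
Complexity: O(n (log n)^2)


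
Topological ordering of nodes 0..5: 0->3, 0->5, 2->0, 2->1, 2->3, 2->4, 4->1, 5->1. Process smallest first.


Kahn's algorithm, process smallest node first
Order: [2, 0, 3, 4, 5, 1]


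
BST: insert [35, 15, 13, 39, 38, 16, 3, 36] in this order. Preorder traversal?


Root = 35; build tree by BST insertion.
Preorder traversal: [35, 15, 13, 3, 16, 39, 38, 36]


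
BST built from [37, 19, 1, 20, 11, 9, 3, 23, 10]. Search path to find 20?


BST root = 37
Search for 20: compare at each node
Path: [37, 19, 20]


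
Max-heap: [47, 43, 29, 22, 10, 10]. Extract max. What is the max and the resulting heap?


Max = 47
Replace root with last, heapify down
Resulting heap: [43, 22, 29, 10, 10]


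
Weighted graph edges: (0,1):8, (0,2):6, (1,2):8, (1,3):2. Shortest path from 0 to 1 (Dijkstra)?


Dijkstra from 0:
Distances: {0: 0, 1: 8, 2: 6, 3: 10}
Shortest distance to 1 = 8, path = [0, 1]


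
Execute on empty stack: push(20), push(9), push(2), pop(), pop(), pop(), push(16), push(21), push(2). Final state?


push(20) -> [20]
push(9) -> [20, 9]
push(2) -> [20, 9, 2]
pop() returns 2 -> [20, 9]
pop() returns 9 -> [20]
pop() returns 20 -> []
push(16) -> [16]
push(21) -> [16, 21]
push(2) -> [16, 21, 2]
Final stack (bottom to top): [16, 21, 2]
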